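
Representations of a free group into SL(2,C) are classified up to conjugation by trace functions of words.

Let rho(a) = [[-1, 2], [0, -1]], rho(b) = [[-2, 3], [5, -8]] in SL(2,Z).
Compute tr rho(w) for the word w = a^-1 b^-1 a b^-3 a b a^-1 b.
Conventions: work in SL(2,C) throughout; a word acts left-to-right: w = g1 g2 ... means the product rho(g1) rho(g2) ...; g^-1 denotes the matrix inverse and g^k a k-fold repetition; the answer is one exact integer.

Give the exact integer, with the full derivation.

98

rho(a^-1) = [[-1, -2], [0, -1]]
... * rho(b^-1) = [[-8, -3], [-5, -2]]  ->  [[18, 7], [5, 2]]
... * rho(a) = [[-1, 2], [0, -1]]  ->  [[-18, 29], [-5, 8]]
... * rho(b^-1) = [[-8, -3], [-5, -2]]  ->  [[-1, -4], [0, -1]]
... * rho(b^-1) = [[-8, -3], [-5, -2]]  ->  [[28, 11], [5, 2]]
... * rho(b^-1) = [[-8, -3], [-5, -2]]  ->  [[-279, -106], [-50, -19]]
... * rho(a) = [[-1, 2], [0, -1]]  ->  [[279, -452], [50, -81]]
... * rho(b) = [[-2, 3], [5, -8]]  ->  [[-2818, 4453], [-505, 798]]
... * rho(a^-1) = [[-1, -2], [0, -1]]  ->  [[2818, 1183], [505, 212]]
... * rho(b) = [[-2, 3], [5, -8]]  ->  [[279, -1010], [50, -181]]
tr = 279 + -181 = 98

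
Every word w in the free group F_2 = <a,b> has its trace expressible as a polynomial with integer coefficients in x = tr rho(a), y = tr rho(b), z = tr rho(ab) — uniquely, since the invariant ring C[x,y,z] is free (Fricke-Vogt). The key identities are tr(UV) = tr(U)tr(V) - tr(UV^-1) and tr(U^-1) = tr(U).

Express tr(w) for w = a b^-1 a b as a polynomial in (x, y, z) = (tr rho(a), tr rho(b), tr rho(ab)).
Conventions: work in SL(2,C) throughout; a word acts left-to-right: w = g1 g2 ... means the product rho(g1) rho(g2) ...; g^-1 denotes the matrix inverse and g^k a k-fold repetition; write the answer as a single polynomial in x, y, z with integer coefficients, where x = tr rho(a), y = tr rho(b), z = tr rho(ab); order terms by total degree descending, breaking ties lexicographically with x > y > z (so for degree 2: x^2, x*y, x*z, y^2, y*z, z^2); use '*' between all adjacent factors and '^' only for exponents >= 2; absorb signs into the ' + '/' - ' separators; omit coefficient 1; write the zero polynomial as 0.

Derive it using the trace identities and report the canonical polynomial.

trace(a b a) = trace(a) * trace(b a) - trace(b)  (reduce the a square) = x*z - y
reduce: trace(a b a b) = trace(a b) * trace(a b) - trace(1)  (split on a) = z^2 - 2
trace(a b^-1 a b) = trace(a b a) * trace(b) - trace(a b a b)  (eliminate b^-1) = x*y*z - y^2 - z^2 + 2

x*y*z - y^2 - z^2 + 2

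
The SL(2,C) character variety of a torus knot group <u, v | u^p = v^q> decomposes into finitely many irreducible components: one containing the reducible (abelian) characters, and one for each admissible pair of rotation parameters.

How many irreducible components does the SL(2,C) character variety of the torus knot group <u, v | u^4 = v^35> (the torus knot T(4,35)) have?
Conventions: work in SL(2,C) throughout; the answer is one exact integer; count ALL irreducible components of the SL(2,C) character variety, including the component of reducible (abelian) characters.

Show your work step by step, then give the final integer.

For T(4,35): irreducibility forces the central element u^4 = v^35 to one of +I, -I.
This locks tr(u) to 2*cos(pi*alpha/4), alpha in 1..3, and tr(v) to 2*cos(pi*beta/35), beta in 1..34, on each component of irreducible characters.
The two central values (-1)^alpha I and (-1)^beta I must be the same matrix, so alpha and beta share a parity.
Counting: 2 odd alphas x 17 odd betas + 1 even alphas x 17 even betas = 34 + 17 = 51.
That is 51 components of irreducible characters, and with the reducible (abelian) component the total is 52.

52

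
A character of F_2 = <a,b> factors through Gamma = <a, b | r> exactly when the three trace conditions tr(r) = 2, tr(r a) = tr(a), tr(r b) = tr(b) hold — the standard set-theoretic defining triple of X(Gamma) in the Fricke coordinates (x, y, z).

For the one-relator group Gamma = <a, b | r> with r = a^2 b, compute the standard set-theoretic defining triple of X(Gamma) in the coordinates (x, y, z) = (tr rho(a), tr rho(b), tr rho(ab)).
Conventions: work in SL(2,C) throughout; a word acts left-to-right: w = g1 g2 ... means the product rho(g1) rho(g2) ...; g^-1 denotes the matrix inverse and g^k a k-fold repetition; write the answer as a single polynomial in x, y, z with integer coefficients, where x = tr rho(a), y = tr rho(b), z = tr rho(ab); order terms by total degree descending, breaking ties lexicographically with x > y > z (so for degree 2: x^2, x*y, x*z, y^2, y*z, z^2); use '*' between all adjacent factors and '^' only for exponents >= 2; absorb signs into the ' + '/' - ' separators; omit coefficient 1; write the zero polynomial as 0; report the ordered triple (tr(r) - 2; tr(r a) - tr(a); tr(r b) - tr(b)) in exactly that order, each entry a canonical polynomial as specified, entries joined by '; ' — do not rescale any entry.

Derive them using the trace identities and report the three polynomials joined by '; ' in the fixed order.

trace(a^2 b) = trace(a) * trace(b a) - trace(b)  (reduce the a square) = x*z - y
use: trace(a^2 b a) = trace(a) * trace(b a^2) - trace(b a)   [square of a] = x^2*z - x*y - z
use: trace(a^2) = trace(a) * trace(a) - trace(1) = x^2 - 2
trace(a^2 b^2) = trace(b) * trace(a^2 b) - trace(a^2) = x*y*z - x^2 - y^2 + 2
assemble the triple (trace(r) - 2; trace(r a) - x; trace(r b) - y)

x*z - y - 2; x^2*z - x*y - x - z; x*y*z - x^2 - y^2 - y + 2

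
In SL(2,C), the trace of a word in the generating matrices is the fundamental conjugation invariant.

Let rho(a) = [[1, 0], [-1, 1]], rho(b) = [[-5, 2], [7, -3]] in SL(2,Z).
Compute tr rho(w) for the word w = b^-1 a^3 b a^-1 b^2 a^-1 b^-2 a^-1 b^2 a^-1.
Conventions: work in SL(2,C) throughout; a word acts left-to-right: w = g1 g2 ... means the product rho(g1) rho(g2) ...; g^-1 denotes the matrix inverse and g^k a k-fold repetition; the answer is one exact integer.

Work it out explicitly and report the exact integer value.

rho(b^-1) = [[-3, -2], [-7, -5]]
... * rho(a) = [[1, 0], [-1, 1]]  ->  [[-1, -2], [-2, -5]]
... * rho(a) = [[1, 0], [-1, 1]]  ->  [[1, -2], [3, -5]]
... * rho(a) = [[1, 0], [-1, 1]]  ->  [[3, -2], [8, -5]]
... * rho(b) = [[-5, 2], [7, -3]]  ->  [[-29, 12], [-75, 31]]
... * rho(a^-1) = [[1, 0], [1, 1]]  ->  [[-17, 12], [-44, 31]]
... * rho(b) = [[-5, 2], [7, -3]]  ->  [[169, -70], [437, -181]]
... * rho(b) = [[-5, 2], [7, -3]]  ->  [[-1335, 548], [-3452, 1417]]
... * rho(a^-1) = [[1, 0], [1, 1]]  ->  [[-787, 548], [-2035, 1417]]
... * rho(b^-1) = [[-3, -2], [-7, -5]]  ->  [[-1475, -1166], [-3814, -3015]]
... * rho(b^-1) = [[-3, -2], [-7, -5]]  ->  [[12587, 8780], [32547, 22703]]
... * rho(a^-1) = [[1, 0], [1, 1]]  ->  [[21367, 8780], [55250, 22703]]
... * rho(b) = [[-5, 2], [7, -3]]  ->  [[-45375, 16394], [-117329, 42391]]
... * rho(b) = [[-5, 2], [7, -3]]  ->  [[341633, -139932], [883382, -361831]]
... * rho(a^-1) = [[1, 0], [1, 1]]  ->  [[201701, -139932], [521551, -361831]]
tr = 201701 + -361831 = -160130

-160130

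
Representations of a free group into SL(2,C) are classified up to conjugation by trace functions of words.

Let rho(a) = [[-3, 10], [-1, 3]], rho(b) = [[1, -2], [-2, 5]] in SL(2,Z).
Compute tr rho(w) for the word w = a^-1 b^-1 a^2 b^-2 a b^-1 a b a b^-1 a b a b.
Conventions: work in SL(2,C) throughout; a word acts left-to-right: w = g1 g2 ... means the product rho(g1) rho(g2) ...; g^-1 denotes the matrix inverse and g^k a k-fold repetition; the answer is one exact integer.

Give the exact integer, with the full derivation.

-5997566

rho(a^-1) = [[3, -10], [1, -3]]
... * rho(b^-1) = [[5, 2], [2, 1]]  ->  [[-5, -4], [-1, -1]]
... * rho(a) = [[-3, 10], [-1, 3]]  ->  [[19, -62], [4, -13]]
... * rho(a) = [[-3, 10], [-1, 3]]  ->  [[5, 4], [1, 1]]
... * rho(b^-1) = [[5, 2], [2, 1]]  ->  [[33, 14], [7, 3]]
... * rho(b^-1) = [[5, 2], [2, 1]]  ->  [[193, 80], [41, 17]]
... * rho(a) = [[-3, 10], [-1, 3]]  ->  [[-659, 2170], [-140, 461]]
... * rho(b^-1) = [[5, 2], [2, 1]]  ->  [[1045, 852], [222, 181]]
... * rho(a) = [[-3, 10], [-1, 3]]  ->  [[-3987, 13006], [-847, 2763]]
... * rho(b) = [[1, -2], [-2, 5]]  ->  [[-29999, 73004], [-6373, 15509]]
... * rho(a) = [[-3, 10], [-1, 3]]  ->  [[16993, -80978], [3610, -17203]]
... * rho(b^-1) = [[5, 2], [2, 1]]  ->  [[-76991, -46992], [-16356, -9983]]
... * rho(a) = [[-3, 10], [-1, 3]]  ->  [[277965, -910886], [59051, -193509]]
... * rho(b) = [[1, -2], [-2, 5]]  ->  [[2099737, -5110360], [446069, -1085647]]
... * rho(a) = [[-3, 10], [-1, 3]]  ->  [[-1188851, 5666290], [-252560, 1203749]]
... * rho(b) = [[1, -2], [-2, 5]]  ->  [[-12521431, 30709152], [-2660058, 6523865]]
tr = -12521431 + 6523865 = -5997566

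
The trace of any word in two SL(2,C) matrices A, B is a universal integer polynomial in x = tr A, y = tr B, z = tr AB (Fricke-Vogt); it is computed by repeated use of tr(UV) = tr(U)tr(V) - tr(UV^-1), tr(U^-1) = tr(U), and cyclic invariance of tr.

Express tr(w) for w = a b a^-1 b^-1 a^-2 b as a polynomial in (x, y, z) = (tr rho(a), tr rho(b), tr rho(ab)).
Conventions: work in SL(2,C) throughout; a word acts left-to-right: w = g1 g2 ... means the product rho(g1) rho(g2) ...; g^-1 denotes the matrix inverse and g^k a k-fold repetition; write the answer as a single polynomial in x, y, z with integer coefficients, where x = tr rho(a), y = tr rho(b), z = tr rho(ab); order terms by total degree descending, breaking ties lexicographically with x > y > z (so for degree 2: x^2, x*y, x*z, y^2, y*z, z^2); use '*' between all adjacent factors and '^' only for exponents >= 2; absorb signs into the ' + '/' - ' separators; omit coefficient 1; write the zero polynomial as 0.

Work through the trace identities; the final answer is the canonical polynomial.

tr(b a b) = tr(b) tr(a b) - tr(a)  (reduce the b square) = y*z - x
tr(a b a b) = tr(b a) tr(b a) - tr(1)  (split on b) = z^2 - 2
tr(a b a) = tr(a) tr(b a) - tr(b)  (reduce the a square) = x*z - y
tr(b a b a b) = tr(b) tr(a b a b) - tr(a b a)  (reduce the b square) = y*z^2 - x*z - y
tr(b a b a b a) = tr(b a b a) tr(b a) - tr(a b)  (split on b) = z^3 - 3*z
tr(a^-1 b a b a b) = tr(b a b a b) tr(a) - tr(b a b a b a)  (eliminate a^-1) = x*y*z^2 - x^2*z - z^3 - x*y + 3*z
tr(b^-1 a^-1 b a b a) = tr(a^-1 b a b a) tr(b) - tr(a^-1 b a b a b)  (eliminate b^-1) = -x*y*z^2 + x^2*z + y^2*z + z^3 - 3*z
tr(a^-1 b a b a^-1 b^-1) = tr(b^-1 a^-1 b a b) tr(a) - tr(b^-1 a^-1 b a b a)  (eliminate a^-1) = x*y*z^2 - x^2*z - y^2*z - z^3 + x*y + 3*z
tr(a b a^-1 b^-1 a^-2 b) = tr(a^-1 b a b a^-1 b^-1) tr(a) - tr(a^-1 b a b a^-1 b^-1 a)  (eliminate a^-1) = x^2*y*z^2 - x^3*z - x*y^2*z - x*z^3 + x^2*y + 3*x*z - y

x^2*y*z^2 - x^3*z - x*y^2*z - x*z^3 + x^2*y + 3*x*z - y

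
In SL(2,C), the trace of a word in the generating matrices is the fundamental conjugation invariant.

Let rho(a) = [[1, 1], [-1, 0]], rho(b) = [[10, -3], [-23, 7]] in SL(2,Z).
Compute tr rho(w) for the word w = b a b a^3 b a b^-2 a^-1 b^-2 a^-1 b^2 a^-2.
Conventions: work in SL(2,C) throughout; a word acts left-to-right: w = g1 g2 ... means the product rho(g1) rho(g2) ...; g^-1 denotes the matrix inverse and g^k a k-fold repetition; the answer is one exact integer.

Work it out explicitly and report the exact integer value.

-46520116354

rho(b) = [[10, -3], [-23, 7]]
... * rho(a) = [[1, 1], [-1, 0]]  ->  [[13, 10], [-30, -23]]
... * rho(b) = [[10, -3], [-23, 7]]  ->  [[-100, 31], [229, -71]]
... * rho(a) = [[1, 1], [-1, 0]]  ->  [[-131, -100], [300, 229]]
... * rho(a) = [[1, 1], [-1, 0]]  ->  [[-31, -131], [71, 300]]
... * rho(a) = [[1, 1], [-1, 0]]  ->  [[100, -31], [-229, 71]]
... * rho(b) = [[10, -3], [-23, 7]]  ->  [[1713, -517], [-3923, 1184]]
... * rho(a) = [[1, 1], [-1, 0]]  ->  [[2230, 1713], [-5107, -3923]]
... * rho(b^-1) = [[7, 3], [23, 10]]  ->  [[55009, 23820], [-125978, -54551]]
... * rho(b^-1) = [[7, 3], [23, 10]]  ->  [[932923, 403227], [-2136519, -923444]]
... * rho(a^-1) = [[0, -1], [1, 1]]  ->  [[403227, -529696], [-923444, 1213075]]
... * rho(b^-1) = [[7, 3], [23, 10]]  ->  [[-9360419, -4087279], [21436617, 9360418]]
... * rho(b^-1) = [[7, 3], [23, 10]]  ->  [[-159530350, -68954047], [365345933, 157914031]]
... * rho(a^-1) = [[0, -1], [1, 1]]  ->  [[-68954047, 90576303], [157914031, -207431902]]
... * rho(b) = [[10, -3], [-23, 7]]  ->  [[-2772795439, 840896262], [6350074056, -1925765407]]
... * rho(b) = [[10, -3], [-23, 7]]  ->  [[-47068568416, 14204660151], [107793344921, -32530580017]]
... * rho(a^-1) = [[0, -1], [1, 1]]  ->  [[14204660151, 61273228567], [-32530580017, -140323924938]]
... * rho(a^-1) = [[0, -1], [1, 1]]  ->  [[61273228567, 47068568416], [-140323924938, -107793344921]]
tr = 61273228567 + -107793344921 = -46520116354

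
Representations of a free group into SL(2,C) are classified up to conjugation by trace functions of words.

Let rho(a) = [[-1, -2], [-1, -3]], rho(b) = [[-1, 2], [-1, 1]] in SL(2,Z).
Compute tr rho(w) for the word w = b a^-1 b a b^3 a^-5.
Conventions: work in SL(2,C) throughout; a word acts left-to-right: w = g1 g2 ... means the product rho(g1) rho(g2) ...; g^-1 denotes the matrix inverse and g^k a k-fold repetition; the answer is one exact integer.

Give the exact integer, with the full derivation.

7106

rho(b) = [[-1, 2], [-1, 1]]
... * rho(a^-1) = [[-3, 2], [1, -1]]  ->  [[5, -4], [4, -3]]
... * rho(b) = [[-1, 2], [-1, 1]]  ->  [[-1, 6], [-1, 5]]
... * rho(a) = [[-1, -2], [-1, -3]]  ->  [[-5, -16], [-4, -13]]
... * rho(b) = [[-1, 2], [-1, 1]]  ->  [[21, -26], [17, -21]]
... * rho(b) = [[-1, 2], [-1, 1]]  ->  [[5, 16], [4, 13]]
... * rho(b) = [[-1, 2], [-1, 1]]  ->  [[-21, 26], [-17, 21]]
... * rho(a^-1) = [[-3, 2], [1, -1]]  ->  [[89, -68], [72, -55]]
... * rho(a^-1) = [[-3, 2], [1, -1]]  ->  [[-335, 246], [-271, 199]]
... * rho(a^-1) = [[-3, 2], [1, -1]]  ->  [[1251, -916], [1012, -741]]
... * rho(a^-1) = [[-3, 2], [1, -1]]  ->  [[-4669, 3418], [-3777, 2765]]
... * rho(a^-1) = [[-3, 2], [1, -1]]  ->  [[17425, -12756], [14096, -10319]]
tr = 17425 + -10319 = 7106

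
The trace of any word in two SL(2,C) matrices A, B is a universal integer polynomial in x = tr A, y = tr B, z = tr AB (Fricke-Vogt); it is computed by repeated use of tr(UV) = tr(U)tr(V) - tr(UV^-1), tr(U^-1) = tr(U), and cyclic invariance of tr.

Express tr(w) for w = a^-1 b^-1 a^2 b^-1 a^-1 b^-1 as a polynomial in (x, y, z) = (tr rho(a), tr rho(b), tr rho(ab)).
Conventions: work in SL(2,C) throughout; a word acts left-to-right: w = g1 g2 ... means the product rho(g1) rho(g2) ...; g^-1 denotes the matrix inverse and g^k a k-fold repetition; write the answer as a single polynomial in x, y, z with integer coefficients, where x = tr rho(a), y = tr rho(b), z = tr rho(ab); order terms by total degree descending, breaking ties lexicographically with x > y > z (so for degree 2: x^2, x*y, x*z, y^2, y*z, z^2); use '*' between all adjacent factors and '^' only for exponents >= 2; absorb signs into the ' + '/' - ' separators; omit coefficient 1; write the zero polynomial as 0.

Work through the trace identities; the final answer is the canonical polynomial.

reduce: tr(b^-1) = tr(b) = y
tr(a b a) = tr(a) * tr(b a) - tr(b)  (reduce the a square) = x*z - y
reduce: tr(a b a b) = tr(a b) * tr(a b) - tr(1)  (split on a) = z^2 - 2
tr(b^-1 a b a) = tr(a b a) * tr(b) - tr(a b a b)  (eliminate b^-1) = x*y*z - y^2 - z^2 + 2
tr(a^-1 b^-1 a b) = tr(b^-1 a b) * tr(a) - tr(b^-1 a b a)  (eliminate a^-1) = -x*y*z + x^2 + y^2 + z^2 - 2
reduce: tr(b^-1 a^-1 b^-1 a) = tr(a^-1 b^-1 a) * tr(b) - tr(a^-1 b^-1 a b)  (eliminate b^-1) = x*y*z - x^2 - z^2 + 2
tr(a^2) = tr(a) * tr(a) - tr(1)  (reduce the a square) = x^2 - 2
tr(b a^2 b) = tr(b) * tr(a^2 b) - tr(a^2)  (reduce the b square) = x*y*z - x^2 - y^2 + 2
tr(b a b) = tr(b) * tr(a b) - tr(a)  (reduce the b square) = y*z - x
reduce: tr(b a^2 b a) = tr(a) * tr(b a b a) - tr(b a b)  (reduce the a square) = x*z^2 - y*z - x
tr(b a^2 b a^-1) = tr(b a^2 b) * tr(a) - tr(b a^2 b a)  (eliminate a^-1) = x^2*y*z - x^3 - x*y^2 - x*z^2 + y*z + 3*x
so tr(a^-1 b a^2 b a^-1) = tr(b a^2 b a^-1) * tr(a) - tr(b a^2 b)  (eliminate a^-1) = x^3*y*z - x^4 - x^2*y^2 - x^2*z^2 + 4*x^2 + y^2 - 2
tr(b^2 a^2 b) = tr(b) * tr(a^2 b^2) - tr(a^2 b)  (reduce the b square) = x*y^2*z - x^2*y - y^3 - x*z + 3*y
tr(a^2 b a) = tr(a) * tr(a b a) - tr(a b)  (reduce the a square) = x^2*z - x*y - z
reduce: tr(b^2 a^2 b a) = tr(b) * tr(a^2 b a b) - tr(a^2 b a)  (reduce the b square) = x*y*z^2 - x^2*z - y^2*z + z
tr(b a^2 b a^-1 b) = tr(b^2 a^2 b) * tr(a) - tr(b^2 a^2 b a)  (eliminate a^-1) = x^2*y^2*z - x^3*y - x*y^3 - x*y*z^2 + y^2*z + 3*x*y - z
reduce: tr(b a b a^2 b) = tr(b) * tr(a b a^2 b) - tr(a b a^2)  (reduce the b square) = x*y*z^2 - x^2*z - y^2*z + z
reduce: tr(b a b a b a) = tr(a b a b) * tr(a b) - tr(b a)  (split on a) = z^3 - 3*z
tr(b a b a b) = tr(b) * tr(a b a b) - tr(a b a)  (reduce the b square) = y*z^2 - x*z - y
tr(b a b a^2 b a) = tr(a) * tr(b a b a b a) - tr(b a b a b)  (reduce the a square) = x*z^3 - y*z^2 - 2*x*z + y
tr(b a^2 b a^-1 b a) = tr(b a b a^2 b) * tr(a) - tr(b a b a^2 b a)  (eliminate a^-1) = x^2*y*z^2 - x^3*z - x*y^2*z - x*z^3 + y*z^2 + 3*x*z - y
so tr(a^-1 b a^2 b a^-1 b) = tr(b a^2 b a^-1 b) * tr(a) - tr(b a^2 b a^-1 b a)  (eliminate a^-1) = x^3*y^2*z - x^4*y - x^2*y^3 - 2*x^2*y*z^2 + x^3*z + 2*x*y^2*z + x*z^3 + 3*x^2*y - y*z^2 - 4*x*z + y
so tr(a^2 b a^-1 b^-1 a^-1 b) = tr(a^-1 b a^2 b a^-1) * tr(b) - tr(a^-1 b a^2 b a^-1 b)  (eliminate b^-1) = x^2*y*z^2 - x^3*z - 2*x*y^2*z - x*z^3 + x^2*y + y^3 + y*z^2 + 4*x*z - 3*y
tr(a^-1 b^-1 a^-1 b^-1 a^2 b) = tr(a^2 b a^-1 b^-1 a^-1) * tr(b) - tr(a^2 b a^-1 b^-1 a^-1 b)  (eliminate b^-1) = -x^2*y*z^2 + x^3*z + x*y^2*z + x*z^3 - 4*x*z + y
so tr(a^-1 b^-1 a^2 b^-1 a^-1 b^-1) = tr(a^-1 b^-1 a^-1 b^-1 a^2) * tr(b) - tr(a^-1 b^-1 a^-1 b^-1 a^2 b)  (eliminate b^-1) = x^2*y*z^2 - x^3*z - x*z^3 - x^2*y - y*z^2 + 4*x*z + y

x^2*y*z^2 - x^3*z - x*z^3 - x^2*y - y*z^2 + 4*x*z + y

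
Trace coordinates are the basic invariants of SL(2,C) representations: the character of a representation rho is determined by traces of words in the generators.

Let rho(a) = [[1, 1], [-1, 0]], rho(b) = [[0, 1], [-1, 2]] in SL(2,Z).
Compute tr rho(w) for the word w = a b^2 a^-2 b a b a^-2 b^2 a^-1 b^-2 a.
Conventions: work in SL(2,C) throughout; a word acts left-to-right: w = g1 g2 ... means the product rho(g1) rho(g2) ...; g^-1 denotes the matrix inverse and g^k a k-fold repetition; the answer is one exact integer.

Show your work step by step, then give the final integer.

-457

rho(a) = [[1, 1], [-1, 0]]
... * rho(b) = [[0, 1], [-1, 2]]  ->  [[-1, 3], [0, -1]]
... * rho(b) = [[0, 1], [-1, 2]]  ->  [[-3, 5], [1, -2]]
... * rho(a^-1) = [[0, -1], [1, 1]]  ->  [[5, 8], [-2, -3]]
... * rho(a^-1) = [[0, -1], [1, 1]]  ->  [[8, 3], [-3, -1]]
... * rho(b) = [[0, 1], [-1, 2]]  ->  [[-3, 14], [1, -5]]
... * rho(a) = [[1, 1], [-1, 0]]  ->  [[-17, -3], [6, 1]]
... * rho(b) = [[0, 1], [-1, 2]]  ->  [[3, -23], [-1, 8]]
... * rho(a^-1) = [[0, -1], [1, 1]]  ->  [[-23, -26], [8, 9]]
... * rho(a^-1) = [[0, -1], [1, 1]]  ->  [[-26, -3], [9, 1]]
... * rho(b) = [[0, 1], [-1, 2]]  ->  [[3, -32], [-1, 11]]
... * rho(b) = [[0, 1], [-1, 2]]  ->  [[32, -61], [-11, 21]]
... * rho(a^-1) = [[0, -1], [1, 1]]  ->  [[-61, -93], [21, 32]]
... * rho(b^-1) = [[2, -1], [1, 0]]  ->  [[-215, 61], [74, -21]]
... * rho(b^-1) = [[2, -1], [1, 0]]  ->  [[-369, 215], [127, -74]]
... * rho(a) = [[1, 1], [-1, 0]]  ->  [[-584, -369], [201, 127]]
tr = -584 + 127 = -457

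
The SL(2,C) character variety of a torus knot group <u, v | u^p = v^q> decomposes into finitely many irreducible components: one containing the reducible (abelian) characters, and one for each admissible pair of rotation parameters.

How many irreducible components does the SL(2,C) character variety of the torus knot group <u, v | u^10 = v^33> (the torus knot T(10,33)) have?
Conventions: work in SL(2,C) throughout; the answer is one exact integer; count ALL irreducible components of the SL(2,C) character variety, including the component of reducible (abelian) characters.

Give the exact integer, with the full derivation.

145

Gamma = < u, v | u^10 = v^33 > (torus knot T(10,33)); the central element u^10 = v^33 acts as +I or -I in any irreducible SL(2,C) representation.
So on each irreducible component the traces are pinned: tr(u) = 2*cos(pi*alpha/10) with 1 <= alpha <= 9, tr(v) = 2*cos(pi*beta/33) with 1 <= beta <= 32.
Consistency of u^10 = (-1)^alpha I with v^33 = (-1)^beta I forces alpha = beta (mod 2).
count pairs: odd alpha (5 choices) x odd beta (16), plus even alpha (4) x even beta (16): 5*16 + 4*16 = 144.
components with irreducible characters: 144; plus the single component of reducible (abelian) characters: total 145.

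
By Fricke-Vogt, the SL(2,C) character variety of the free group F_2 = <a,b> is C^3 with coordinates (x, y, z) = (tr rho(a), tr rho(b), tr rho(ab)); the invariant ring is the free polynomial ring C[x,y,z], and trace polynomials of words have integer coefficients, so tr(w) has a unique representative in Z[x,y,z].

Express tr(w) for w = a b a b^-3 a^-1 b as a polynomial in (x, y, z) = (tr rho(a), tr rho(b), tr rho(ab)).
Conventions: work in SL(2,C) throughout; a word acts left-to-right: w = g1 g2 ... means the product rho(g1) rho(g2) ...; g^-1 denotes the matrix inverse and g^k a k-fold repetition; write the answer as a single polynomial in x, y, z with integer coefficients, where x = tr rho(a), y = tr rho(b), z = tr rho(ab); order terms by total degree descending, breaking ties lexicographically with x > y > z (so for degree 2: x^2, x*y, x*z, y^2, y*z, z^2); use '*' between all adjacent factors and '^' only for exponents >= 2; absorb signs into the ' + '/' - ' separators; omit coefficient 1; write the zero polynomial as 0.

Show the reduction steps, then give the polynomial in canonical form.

use: tr(a b a) = tr(a) tr(b a) - tr(b)   [square of a] = x*z - y
apply: tr(a b a b) = tr(a b) tr(a b) - tr(1)   [split at a repeated a] = z^2 - 2
use: tr(a b a b^-1) = tr(a b a) tr(b) - tr(a b a b)   [inverse elimination on b] = x*y*z - y^2 - z^2 + 2
tr(a b a b^-2) = tr(a b a b^-1) tr(b) - tr(a b a)   [inverse elimination on b] = x*y^2*z - y^3 - y*z^2 - x*z + 3*y
apply: tr(b a b) = tr(b) tr(a b) - tr(a)   [square of b] = y*z - x
use: tr(a b a b a) = tr(a) tr(b a b a) - tr(b a b)   [square of a] = x*z^2 - y*z - x
use: tr(a b a b a b) = tr(b a) tr(b a b a) - tr(b^-1 a^-1)   [split at a repeated b] = z^3 - 3*z
tr(a b a b a b^-1) = tr(a b a b a) tr(b) - tr(a b a b a b)   [inverse elimination on b] = x*y*z^2 - y^2*z - z^3 - x*y + 3*z
use: tr(a b a b a b^-2) = tr(a b a b a b^-1) tr(b) - tr(a b a b a)   [inverse elimination on b] = x*y^2*z^2 - y^3*z - y*z^3 - x*y^2 - x*z^2 + 4*y*z + x
tr(b a b a b^-3 a) = tr(a b a b a b^-2) tr(b) - tr(a b a b a b^-1)   [inverse elimination on b] = x*y^3*z^2 - y^4*z - y^2*z^3 - x*y^3 - 2*x*y*z^2 + 5*y^2*z + z^3 + 2*x*y - 3*z
tr(a b a b^-3 a^-1 b) = tr(b a b a b^-3) tr(a) - tr(b a b a b^-3 a)   [inverse elimination on a] = -x*y^3*z^2 + x^2*y^2*z + y^4*z + y^2*z^3 + x*y*z^2 - x^2*z - 5*y^2*z - z^3 + x*y + 3*z

-x*y^3*z^2 + x^2*y^2*z + y^4*z + y^2*z^3 + x*y*z^2 - x^2*z - 5*y^2*z - z^3 + x*y + 3*z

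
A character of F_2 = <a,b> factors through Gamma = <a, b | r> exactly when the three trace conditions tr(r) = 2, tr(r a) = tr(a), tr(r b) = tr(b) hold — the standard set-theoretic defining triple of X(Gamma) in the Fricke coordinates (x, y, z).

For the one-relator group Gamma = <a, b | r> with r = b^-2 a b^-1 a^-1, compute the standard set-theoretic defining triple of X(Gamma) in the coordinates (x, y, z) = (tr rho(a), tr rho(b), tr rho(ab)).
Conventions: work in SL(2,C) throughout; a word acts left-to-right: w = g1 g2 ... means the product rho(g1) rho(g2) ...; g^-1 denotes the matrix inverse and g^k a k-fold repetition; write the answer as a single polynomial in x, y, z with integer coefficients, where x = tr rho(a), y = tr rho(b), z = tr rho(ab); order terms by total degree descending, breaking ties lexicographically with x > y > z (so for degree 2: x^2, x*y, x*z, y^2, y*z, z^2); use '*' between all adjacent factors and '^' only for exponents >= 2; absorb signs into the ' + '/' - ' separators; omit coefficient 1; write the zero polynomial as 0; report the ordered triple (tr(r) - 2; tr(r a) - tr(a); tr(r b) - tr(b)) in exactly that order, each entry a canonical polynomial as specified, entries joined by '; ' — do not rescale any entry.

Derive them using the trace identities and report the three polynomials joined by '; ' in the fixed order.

x*y^2*z - x^2*y - y*z^2 + y - 2; x*y^3 - y^2*z - 2*x*y - x + z; x*y*z - x^2 - z^2 - y + 2

and trace(b^-1) = trace(b) = y
trace(b a b) = trace(b) trace(a b) - trace(a)  (reduce the b square) = y*z - x
trace(b a b a) = trace(b a) trace(b a) - trace(1)  (split on b) = z^2 - 2
next, trace(a^-1 b a b) = trace(b a b) trace(a) - trace(b a b a)  (eliminate a^-1) = x*y*z - x^2 - z^2 + 2
trace(a b^-1 a^-1 b) = trace(a^-1 b a) trace(b) - trace(a^-1 b a b)  (eliminate b^-1) = -x*y*z + x^2 + y^2 + z^2 - 2
and trace(b^-1 a b^-1 a^-1) = trace(a b^-1 a^-1) trace(b) - trace(a b^-1 a^-1 b)  (eliminate b^-1) = x*y*z - x^2 - z^2 + 2
trace(b^-2 a b^-1 a^-1) = trace(b^-1 a b^-1 a^-1) trace(b) - trace(b^-1 a b^-1 a^-1 b)  (eliminate b^-1) = x*y^2*z - x^2*y - y*z^2 + y
and trace(b^-1 a) = trace(a) trace(b) - trace(a b) = x*y - z
next, trace(a b^-2) = trace(b^-1 a) trace(b) - trace(b^-1 a b) = x*y^2 - y*z - x
next, trace(b^-2 a b^-1) = trace(a b^-2) trace(b) - trace(a b^-1) = x*y^3 - y^2*z - 2*x*y + z
assemble the triple (trace(r) - 2; trace(r a) - x; trace(r b) - y)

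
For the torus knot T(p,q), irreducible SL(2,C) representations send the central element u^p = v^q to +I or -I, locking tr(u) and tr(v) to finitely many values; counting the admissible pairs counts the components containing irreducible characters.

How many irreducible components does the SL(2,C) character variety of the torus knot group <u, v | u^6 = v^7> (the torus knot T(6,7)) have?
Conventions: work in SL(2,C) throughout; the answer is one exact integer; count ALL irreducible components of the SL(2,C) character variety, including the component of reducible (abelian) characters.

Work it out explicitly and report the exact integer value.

Gamma = < u, v | u^6 = v^7 > (torus knot T(6,7)); the central element u^6 = v^7 acts as +I or -I in any irreducible SL(2,C) representation.
On an irreducible component, tr(u) is locked at 2*cos(pi*alpha/6) for some alpha in 1..5, and tr(v) at 2*cos(pi*beta/7) for some beta in 1..6.
u^6 = (-1)^alpha I and v^7 = (-1)^beta I must agree, so alpha and beta have equal parity.
Enumerate parity-matched pairs: 3*3 odd-odd plus 2*3 even-even gives 15.
Total: 15 irreducible-character components + 1 reducible (abelian) component = 16.

16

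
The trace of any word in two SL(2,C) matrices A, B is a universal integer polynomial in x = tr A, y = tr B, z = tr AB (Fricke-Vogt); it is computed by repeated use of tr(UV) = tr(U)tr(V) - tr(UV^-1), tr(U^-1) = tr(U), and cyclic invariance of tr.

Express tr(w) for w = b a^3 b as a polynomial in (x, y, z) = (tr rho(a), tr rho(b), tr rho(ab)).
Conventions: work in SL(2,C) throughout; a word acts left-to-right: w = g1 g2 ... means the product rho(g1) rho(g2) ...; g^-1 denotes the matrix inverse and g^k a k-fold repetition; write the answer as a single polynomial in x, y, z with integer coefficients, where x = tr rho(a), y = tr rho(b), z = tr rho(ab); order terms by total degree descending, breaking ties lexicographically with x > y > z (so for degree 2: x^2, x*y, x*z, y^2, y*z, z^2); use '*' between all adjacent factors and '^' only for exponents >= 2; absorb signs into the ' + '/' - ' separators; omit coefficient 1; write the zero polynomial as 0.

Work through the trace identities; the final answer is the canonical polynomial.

x^2*y*z - x^3 - x*y^2 - y*z + 3*x

trace(a^2 b) = trace(a) trace(b a) - trace(b)   [square of a] = x*z - y
apply: trace(a^2) = trace(a) trace(a) - trace(1)   [square of a] = x^2 - 2
trace(a b^2 a) = trace(b) trace(a^2 b) - trace(a^2)   [square of b] = x*y*z - x^2 - y^2 + 2
apply: trace(a b^2) = trace(b) trace(a b) - trace(a)   [square of b] = y*z - x
apply: trace(b a^3 b) = trace(a) trace(a b^2 a) - trace(a b^2)   [square of a] = x^2*y*z - x^3 - x*y^2 - y*z + 3*x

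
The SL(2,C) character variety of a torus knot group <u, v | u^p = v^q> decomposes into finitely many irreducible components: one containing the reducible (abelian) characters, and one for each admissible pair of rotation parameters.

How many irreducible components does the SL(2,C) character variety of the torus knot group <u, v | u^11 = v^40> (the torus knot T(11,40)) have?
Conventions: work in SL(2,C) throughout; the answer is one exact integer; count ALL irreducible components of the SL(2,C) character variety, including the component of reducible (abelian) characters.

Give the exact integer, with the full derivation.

196

In the torus knot group T(11,40), u^11 = v^40 is central, so an irreducible representation sends it to +I or -I (Schur).
This locks tr(u) to 2*cos(pi*alpha/11), alpha in 1..10, and tr(v) to 2*cos(pi*beta/40), beta in 1..39, on each component of irreducible characters.
u^11 = (-1)^alpha I and v^40 = (-1)^beta I must agree, so alpha and beta have equal parity.
Enumerate parity-matched pairs: 5*20 odd-odd plus 5*19 even-even gives 195.
components with irreducible characters: 195; plus the single component of reducible (abelian) characters: total 196.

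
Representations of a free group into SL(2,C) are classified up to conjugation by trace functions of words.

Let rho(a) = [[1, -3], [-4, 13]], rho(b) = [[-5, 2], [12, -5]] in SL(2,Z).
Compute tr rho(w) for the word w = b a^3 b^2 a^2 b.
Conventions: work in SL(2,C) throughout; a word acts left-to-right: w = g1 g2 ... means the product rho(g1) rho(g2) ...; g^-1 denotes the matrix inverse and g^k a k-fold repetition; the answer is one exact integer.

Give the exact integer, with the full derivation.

3418289854

rho(b) = [[-5, 2], [12, -5]]
... * rho(a) = [[1, -3], [-4, 13]]  ->  [[-13, 41], [32, -101]]
... * rho(a) = [[1, -3], [-4, 13]]  ->  [[-177, 572], [436, -1409]]
... * rho(a) = [[1, -3], [-4, 13]]  ->  [[-2465, 7967], [6072, -19625]]
... * rho(b) = [[-5, 2], [12, -5]]  ->  [[107929, -44765], [-265860, 110269]]
... * rho(b) = [[-5, 2], [12, -5]]  ->  [[-1076825, 439683], [2652528, -1083065]]
... * rho(a) = [[1, -3], [-4, 13]]  ->  [[-2835557, 8946354], [6984788, -22037429]]
... * rho(a) = [[1, -3], [-4, 13]]  ->  [[-38620973, 124809273], [95134504, -307440941]]
... * rho(b) = [[-5, 2], [12, -5]]  ->  [[1690816141, -701288311], [-4164963812, 1727473713]]
tr = 1690816141 + 1727473713 = 3418289854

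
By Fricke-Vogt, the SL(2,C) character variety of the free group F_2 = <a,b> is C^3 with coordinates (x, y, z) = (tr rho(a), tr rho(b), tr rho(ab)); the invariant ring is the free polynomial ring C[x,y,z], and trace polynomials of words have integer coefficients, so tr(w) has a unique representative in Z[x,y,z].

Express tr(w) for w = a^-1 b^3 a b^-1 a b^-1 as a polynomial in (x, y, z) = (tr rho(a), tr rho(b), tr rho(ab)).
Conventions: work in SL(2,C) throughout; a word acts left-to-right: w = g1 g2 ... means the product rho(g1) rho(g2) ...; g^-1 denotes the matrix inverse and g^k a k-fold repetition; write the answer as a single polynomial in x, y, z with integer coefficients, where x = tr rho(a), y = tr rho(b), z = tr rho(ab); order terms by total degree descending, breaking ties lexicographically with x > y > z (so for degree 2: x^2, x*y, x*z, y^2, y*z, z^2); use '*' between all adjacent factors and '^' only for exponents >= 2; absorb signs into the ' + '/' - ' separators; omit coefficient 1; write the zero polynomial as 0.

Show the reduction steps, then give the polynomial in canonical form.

apply: tr(b^2 a) = tr(b) tr(a b) - tr(a)   [square of b] = y*z - x
tr(b^2) = tr(b) tr(b) - tr(1)   [square of b] = y^2 - 2
tr(a^2 b^2) = tr(a) tr(b^2 a) - tr(b^2)   [square of a] = x*y*z - x^2 - y^2 + 2
apply: tr(a^2 b) = tr(a) tr(b a) - tr(b)   [square of a] = x*z - y
apply: tr(a^2 b^3) = tr(b) tr(a^2 b^2) - tr(a^2 b)   [square of b] = x*y^2*z - x^2*y - y^3 - x*z + 3*y
apply: tr(a b^4 a) = tr(b) tr(a^2 b^3) - tr(a^2 b^2)   [square of b] = x*y^3*z - x^2*y^2 - y^4 - 2*x*y*z + x^2 + 4*y^2 - 2
tr(a b a b) = tr(a b) tr(a b) - tr(1)   [split at a repeated a] = z^2 - 2
use: tr(b a b a b) = tr(b) tr(a b a b) - tr(a b a)   [square of b] = y*z^2 - x*z - y
tr(b^2 a b a b) = tr(b) tr(b a b a b) - tr(b a b a)   [square of b] = y^2*z^2 - x*y*z - y^2 - z^2 + 2
apply: tr(a b^4 a b) = tr(b) tr(b^2 a b a b) - tr(b^2 a b a)   [square of b] = y^3*z^2 - x*y^2*z - y^3 - 2*y*z^2 + x*z + 3*y
tr(b^3 a b^-1 a b) = tr(a b^4 a) tr(b) - tr(a b^4 a b)   [inverse elimination on b] = x*y^4*z - x^2*y^3 - y^5 - y^3*z^2 - x*y^2*z + x^2*y + 5*y^3 + 2*y*z^2 - x*z - 5*y
tr(b^2 a b) = tr(b) tr(b a b) - tr(b a)   [square of b] = y^2*z - x*y - z
apply: tr(b a b^3) = tr(b) tr(b^2 a b) - tr(b^2 a)   [square of b] = y^3*z - x*y^2 - 2*y*z + x
use: tr(a b a b^3 a) = tr(a) tr(b a b^3 a) - tr(b a b^3)   [square of a] = x*y^2*z^2 - x^2*y*z - y^3*z - x*z^2 + 2*y*z + x
tr(a b a b a b) = tr(b a b a) tr(b a) - tr(a b)   [split at a repeated b] = z^3 - 3*z
apply: tr(a b a b a) = tr(a) tr(b a b a) - tr(b a b)   [square of a] = x*z^2 - y*z - x
use: tr(a b a b a b^2) = tr(b) tr(a b a b a b) - tr(a b a b a)   [square of b] = y*z^3 - x*z^2 - 2*y*z + x
tr(a b a b^3 a b) = tr(b) tr(a b a b a b^2) - tr(a b a b a b)   [square of b] = y^2*z^3 - x*y*z^2 - 2*y^2*z - z^3 + x*y + 3*z
apply: tr(b^3 a b^-1 a b a) = tr(a b a b^3 a) tr(b) - tr(a b a b^3 a b)   [inverse elimination on b] = x*y^3*z^2 - x^2*y^2*z - y^4*z - y^2*z^3 + 4*y^2*z + z^3 - 3*z
apply: tr(a^-1 b^3 a b^-1 a b) = tr(b^3 a b^-1 a b) tr(a) - tr(b^3 a b^-1 a b a)   [inverse elimination on a] = x^2*y^4*z - x^3*y^3 - x*y^5 - 2*x*y^3*z^2 + y^4*z + y^2*z^3 + x^3*y + 5*x*y^3 + 2*x*y*z^2 - x^2*z - 4*y^2*z - z^3 - 5*x*y + 3*z
tr(a^-1 b^3 a b^-1 a b^-1) = tr(a^-1 b^3 a b^-1 a) tr(b) - tr(a^-1 b^3 a b^-1 a b)   [inverse elimination on b] = -x^2*y^4*z + x^3*y^3 + x*y^5 + 2*x*y^3*z^2 - y^4*z - y^2*z^3 - x^3*y - 5*x*y^3 - 2*x*y*z^2 + x^2*z + 5*y^2*z + z^3 + 4*x*y - 3*z

-x^2*y^4*z + x^3*y^3 + x*y^5 + 2*x*y^3*z^2 - y^4*z - y^2*z^3 - x^3*y - 5*x*y^3 - 2*x*y*z^2 + x^2*z + 5*y^2*z + z^3 + 4*x*y - 3*z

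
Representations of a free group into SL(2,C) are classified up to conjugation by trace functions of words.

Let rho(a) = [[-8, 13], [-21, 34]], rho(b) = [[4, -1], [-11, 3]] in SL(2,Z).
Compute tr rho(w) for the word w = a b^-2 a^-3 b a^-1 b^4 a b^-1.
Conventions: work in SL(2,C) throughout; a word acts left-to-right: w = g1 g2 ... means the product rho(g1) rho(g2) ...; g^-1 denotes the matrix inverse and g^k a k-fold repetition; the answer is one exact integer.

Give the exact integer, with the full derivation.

1097080350285561

rho(a) = [[-8, 13], [-21, 34]]
... * rho(b^-1) = [[3, 1], [11, 4]]  ->  [[119, 44], [311, 115]]
... * rho(b^-1) = [[3, 1], [11, 4]]  ->  [[841, 295], [2198, 771]]
... * rho(a^-1) = [[34, -13], [21, -8]]  ->  [[34789, -13293], [90923, -34742]]
... * rho(a^-1) = [[34, -13], [21, -8]]  ->  [[903673, -345913], [2361800, -904063]]
... * rho(a^-1) = [[34, -13], [21, -8]]  ->  [[23460709, -8980445], [61315877, -23470896]]
... * rho(b) = [[4, -1], [-11, 3]]  ->  [[192627731, -50402044], [503443364, -131728565]]
... * rho(a^-1) = [[34, -13], [21, -8]]  ->  [[5490899930, -2100944151], [14350774511, -5490935212]]
... * rho(b) = [[4, -1], [-11, 3]]  ->  [[45073985381, -11793732383], [117803385376, -30823580147]]
... * rho(b) = [[4, -1], [-11, 3]]  ->  [[310026997737, -80455182530], [810272923121, -210274125817]]
... * rho(b) = [[4, -1], [-11, 3]]  ->  [[2125114998778, -551392545327], [5554107076471, -1441095300572]]
... * rho(b) = [[4, -1], [-11, 3]]  ->  [[14565777993709, -3779292634759], [38068476612176, -9877392978187]]
... * rho(a) = [[-8, 13], [-21, 34]]  ->  [[-37161078619733, 60859164336411], [-97122560355481, 159058834699930]]
... * rho(b^-1) = [[3, 1], [11, 4]]  ->  [[557967571841322, 206275578725911], [1458279500632787, 539112778444239]]
tr = 557967571841322 + 539112778444239 = 1097080350285561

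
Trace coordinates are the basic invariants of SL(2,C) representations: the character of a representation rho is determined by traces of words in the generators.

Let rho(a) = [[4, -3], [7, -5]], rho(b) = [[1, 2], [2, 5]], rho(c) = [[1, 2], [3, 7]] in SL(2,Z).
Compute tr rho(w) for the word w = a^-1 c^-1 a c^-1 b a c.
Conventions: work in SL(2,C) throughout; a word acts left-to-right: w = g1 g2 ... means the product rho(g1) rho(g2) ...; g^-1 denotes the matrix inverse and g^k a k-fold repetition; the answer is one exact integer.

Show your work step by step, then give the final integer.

rho(a^-1) = [[-5, 3], [-7, 4]]
... * rho(c^-1) = [[7, -2], [-3, 1]]  ->  [[-44, 13], [-61, 18]]
... * rho(a) = [[4, -3], [7, -5]]  ->  [[-85, 67], [-118, 93]]
... * rho(c^-1) = [[7, -2], [-3, 1]]  ->  [[-796, 237], [-1105, 329]]
... * rho(b) = [[1, 2], [2, 5]]  ->  [[-322, -407], [-447, -565]]
... * rho(a) = [[4, -3], [7, -5]]  ->  [[-4137, 3001], [-5743, 4166]]
... * rho(c) = [[1, 2], [3, 7]]  ->  [[4866, 12733], [6755, 17676]]
tr = 4866 + 17676 = 22542

22542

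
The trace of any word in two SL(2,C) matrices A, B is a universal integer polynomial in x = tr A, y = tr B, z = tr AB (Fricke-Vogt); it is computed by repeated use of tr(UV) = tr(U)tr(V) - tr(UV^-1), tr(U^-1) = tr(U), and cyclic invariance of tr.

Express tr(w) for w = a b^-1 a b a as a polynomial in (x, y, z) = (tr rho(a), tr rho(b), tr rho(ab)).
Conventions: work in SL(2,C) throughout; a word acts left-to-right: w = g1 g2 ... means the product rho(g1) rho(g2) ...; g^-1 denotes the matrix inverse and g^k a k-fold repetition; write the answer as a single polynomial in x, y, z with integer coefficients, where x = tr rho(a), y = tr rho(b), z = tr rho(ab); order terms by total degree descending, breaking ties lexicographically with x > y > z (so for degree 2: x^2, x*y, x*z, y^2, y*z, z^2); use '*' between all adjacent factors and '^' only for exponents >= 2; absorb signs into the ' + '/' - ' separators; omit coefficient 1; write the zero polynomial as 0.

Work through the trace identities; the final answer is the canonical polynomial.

x^2*y*z - x*y^2 - x*z^2 + x

trace(a b a) = trace(a) * trace(b a) - trace(b) = x*z - y
apply: trace(a b a^2) = trace(a) * trace(a b a) - trace(a b) = x^2*z - x*y - z
use: trace(b a b a) = trace(b a) * trace(b a) - trace(1)   [split at repeated b] = z^2 - 2
apply: trace(b a b) = trace(b) * trace(a b) - trace(a) = y*z - x
apply: trace(a b a^2 b) = trace(a) * trace(b a b a) - trace(b a b) = x*z^2 - y*z - x
trace(a b^-1 a b a) = trace(a b a^2) * trace(b) - trace(a b a^2 b) = x^2*y*z - x*y^2 - x*z^2 + x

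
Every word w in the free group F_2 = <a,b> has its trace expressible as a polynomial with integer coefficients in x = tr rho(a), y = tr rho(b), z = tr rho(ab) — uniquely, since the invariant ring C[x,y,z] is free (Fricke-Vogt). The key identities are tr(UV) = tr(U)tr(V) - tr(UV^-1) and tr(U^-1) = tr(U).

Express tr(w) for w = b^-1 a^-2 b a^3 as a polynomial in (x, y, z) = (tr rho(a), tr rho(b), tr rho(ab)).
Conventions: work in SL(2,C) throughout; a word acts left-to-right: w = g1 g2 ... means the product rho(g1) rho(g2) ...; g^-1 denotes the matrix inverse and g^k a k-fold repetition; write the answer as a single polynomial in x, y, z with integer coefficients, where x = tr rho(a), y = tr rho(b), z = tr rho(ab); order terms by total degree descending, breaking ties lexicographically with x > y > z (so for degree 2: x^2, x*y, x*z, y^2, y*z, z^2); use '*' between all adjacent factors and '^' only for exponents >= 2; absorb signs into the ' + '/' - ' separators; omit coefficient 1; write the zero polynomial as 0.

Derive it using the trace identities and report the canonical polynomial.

trace(a^2) = trace(a) * trace(a) - trace(1)   [square of a] = x^2 - 2
reduce: trace(a^3) = trace(a) * trace(a^2) - trace(a)   [square of a] = x^3 - 3*x
trace(a b a) = trace(a) * trace(b a) - trace(b)   [square of a] = x*z - y
reduce: trace(b a^3) = trace(a) * trace(a b a) - trace(a b)   [square of a] = x^2*z - x*y - z
trace(a b a^3) = trace(a) * trace(b a^3) - trace(b a^2)   [square of a] = x^3*z - x^2*y - 2*x*z + y
trace(b a b a) = trace(a b) * trace(a b) - trace(1)   [split at a repeated a] = z^2 - 2
reduce: trace(b a b) = trace(b) * trace(a b) - trace(a)   [square of b] = y*z - x
trace(b a b a^2) = trace(a) * trace(b a b a) - trace(b a b)   [square of a] = x*z^2 - y*z - x
trace(a b a^3 b) = trace(a) * trace(b a b a^2) - trace(b a b a)   [square of a] = x^2*z^2 - x*y*z - x^2 - z^2 + 2
so trace(b a^3 b^-1 a) = trace(a b a^3) * trace(b) - trace(a b a^3 b)   [inverse elimination on b] = x^3*y*z - x^2*y^2 - x^2*z^2 - x*y*z + x^2 + y^2 + z^2 - 2
reduce: trace(b a^3 b^-1 a^-1) = trace(b a^3 b^-1) * trace(a) - trace(b a^3 b^-1 a)   [inverse elimination on a] = -x^3*y*z + x^4 + x^2*y^2 + x^2*z^2 + x*y*z - 4*x^2 - y^2 - z^2 + 2
trace(b^-1 a^-2 b a^3) = trace(b a^3 b^-1 a^-1) * trace(a) - trace(b a^3 b^-1)   [inverse elimination on a] = -x^4*y*z + x^5 + x^3*y^2 + x^3*z^2 + x^2*y*z - 5*x^3 - x*y^2 - x*z^2 + 5*x

-x^4*y*z + x^5 + x^3*y^2 + x^3*z^2 + x^2*y*z - 5*x^3 - x*y^2 - x*z^2 + 5*x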